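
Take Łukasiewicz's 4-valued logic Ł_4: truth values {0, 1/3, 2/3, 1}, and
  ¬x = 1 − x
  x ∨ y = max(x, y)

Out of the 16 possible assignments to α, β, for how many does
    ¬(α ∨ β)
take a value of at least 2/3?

4

α = 0, β = 0 ↦ 1  ≥
α = 0, β = 1/3 ↦ 2/3  ≥
α = 0, β = 2/3 ↦ 1/3  <
α = 0, β = 1 ↦ 0  <
α = 1/3, β = 0 ↦ 2/3  ≥
α = 1/3, β = 1/3 ↦ 2/3  ≥
α = 1/3, β = 2/3 ↦ 1/3  <
α = 1/3, β = 1 ↦ 0  <
α = 2/3, β = 0 ↦ 1/3  <
α = 2/3, β = 1/3 ↦ 1/3  <
α = 2/3, β = 2/3 ↦ 1/3  <
α = 2/3, β = 1 ↦ 0  <
α = 1, β = 0 ↦ 0  <
α = 1, β = 1/3 ↦ 0  <
α = 1, β = 2/3 ↦ 0  <
α = 1, β = 1 ↦ 0  <
So 4 of the 16 assignments meet the threshold.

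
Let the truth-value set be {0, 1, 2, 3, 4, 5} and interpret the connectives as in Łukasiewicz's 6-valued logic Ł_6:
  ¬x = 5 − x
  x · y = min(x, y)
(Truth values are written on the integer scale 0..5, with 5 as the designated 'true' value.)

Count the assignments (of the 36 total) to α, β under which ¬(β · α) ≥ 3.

value 5: 11 assignments (counts)
value 4: 9 assignments (counts)
value 3: 7 assignments (counts)
value 2: 5 assignments
value 1: 3 assignments
value 0: 1 assignment
So 27 of the 36 assignments meet the threshold.

27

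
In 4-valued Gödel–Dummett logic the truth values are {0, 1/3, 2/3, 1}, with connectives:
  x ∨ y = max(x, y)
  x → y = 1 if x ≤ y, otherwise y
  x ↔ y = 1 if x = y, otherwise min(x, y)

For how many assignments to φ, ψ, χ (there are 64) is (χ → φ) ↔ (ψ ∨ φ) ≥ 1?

32

value 1: 32 assignments (counts)
value 2/3: 13 assignments
value 1/3: 9 assignments
value 0: 10 assignments
So 32 of the 64 assignments meet the threshold.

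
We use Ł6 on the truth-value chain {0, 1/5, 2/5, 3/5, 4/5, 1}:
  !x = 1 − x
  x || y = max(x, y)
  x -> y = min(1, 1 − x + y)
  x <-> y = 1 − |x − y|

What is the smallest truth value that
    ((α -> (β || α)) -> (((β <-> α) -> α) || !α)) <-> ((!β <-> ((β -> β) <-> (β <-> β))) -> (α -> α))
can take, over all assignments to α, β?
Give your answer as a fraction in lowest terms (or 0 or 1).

3/5

Take α = 2/5, β = 1/5:
β || α = 1/5 || 2/5 = 2/5
α -> (β || α) = 2/5 -> 2/5 = 1
β <-> α = 1/5 <-> 2/5 = 4/5
(β <-> α) -> α = 4/5 -> 2/5 = 3/5
!α = !2/5 = 3/5
((β <-> α) -> α) || !α = 3/5 || 3/5 = 3/5
(α -> (β || α)) -> (((β <-> α) -> α) || !α) = 1 -> 3/5 = 3/5
!β = !1/5 = 4/5
β -> β = 1/5 -> 1/5 = 1
β <-> β = 1/5 <-> 1/5 = 1
(β -> β) <-> (β <-> β) = 1 <-> 1 = 1
!β <-> ((β -> β) <-> (β <-> β)) = 4/5 <-> 1 = 4/5
α -> α = 2/5 -> 2/5 = 1
(!β <-> ((β -> β) <-> (β <-> β))) -> (α -> α) = 4/5 -> 1 = 1
((α -> (β || α)) -> (((β <-> α) -> α) || !α)) <-> ((!β <-> ((β -> β) <-> (β <-> β))) -> (α -> α)) = 3/5 <-> 1 = 3/5
No assignment yields a value below 3/5, so this is the minimum.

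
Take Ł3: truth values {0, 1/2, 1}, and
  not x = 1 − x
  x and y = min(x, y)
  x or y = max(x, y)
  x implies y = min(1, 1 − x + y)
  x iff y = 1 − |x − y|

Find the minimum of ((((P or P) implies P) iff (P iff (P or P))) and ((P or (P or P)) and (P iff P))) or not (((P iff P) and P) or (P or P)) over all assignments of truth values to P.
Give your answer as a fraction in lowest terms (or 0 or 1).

1/2

Take P = 1/2:
P or P = 1/2 or 1/2 = 1/2
(P or P) implies P = 1/2 implies 1/2 = 1
P or P = 1/2 or 1/2 = 1/2
P iff (P or P) = 1/2 iff 1/2 = 1
((P or P) implies P) iff (P iff (P or P)) = 1 iff 1 = 1
P or P = 1/2 or 1/2 = 1/2
P or (P or P) = 1/2 or 1/2 = 1/2
P iff P = 1/2 iff 1/2 = 1
(P or (P or P)) and (P iff P) = 1/2 and 1 = 1/2
(((P or P) implies P) iff (P iff (P or P))) and ((P or (P or P)) and (P iff P)) = 1 and 1/2 = 1/2
P iff P = 1/2 iff 1/2 = 1
(P iff P) and P = 1 and 1/2 = 1/2
P or P = 1/2 or 1/2 = 1/2
((P iff P) and P) or (P or P) = 1/2 or 1/2 = 1/2
not (((P iff P) and P) or (P or P)) = not 1/2 = 1/2
((((P or P) implies P) iff (P iff (P or P))) and ((P or (P or P)) and (P iff P))) or not (((P iff P) and P) or (P or P)) = 1/2 or 1/2 = 1/2
No assignment yields a value below 1/2, so this is the minimum.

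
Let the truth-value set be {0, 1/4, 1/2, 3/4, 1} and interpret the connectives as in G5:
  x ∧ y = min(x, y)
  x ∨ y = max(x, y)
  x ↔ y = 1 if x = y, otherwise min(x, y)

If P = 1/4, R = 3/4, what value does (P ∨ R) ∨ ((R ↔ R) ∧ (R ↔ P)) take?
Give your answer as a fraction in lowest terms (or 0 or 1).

P ∨ R = 1/4 ∨ 3/4 = 3/4
R ↔ R = 3/4 ↔ 3/4 = 1
R ↔ P = 3/4 ↔ 1/4 = 1/4
(R ↔ R) ∧ (R ↔ P) = 1 ∧ 1/4 = 1/4
(P ∨ R) ∨ ((R ↔ R) ∧ (R ↔ P)) = 3/4 ∨ 1/4 = 3/4

3/4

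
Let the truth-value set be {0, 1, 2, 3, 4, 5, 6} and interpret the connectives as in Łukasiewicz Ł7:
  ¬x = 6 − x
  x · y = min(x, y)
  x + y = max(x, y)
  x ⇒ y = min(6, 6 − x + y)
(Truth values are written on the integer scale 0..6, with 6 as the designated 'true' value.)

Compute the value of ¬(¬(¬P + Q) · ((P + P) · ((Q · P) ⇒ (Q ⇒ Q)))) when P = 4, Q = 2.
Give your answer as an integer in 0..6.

2

¬P = ¬4 = 2
¬P + Q = 2 + 2 = 2
¬(¬P + Q) = ¬2 = 4
P + P = 4 + 4 = 4
Q · P = 2 · 4 = 2
Q ⇒ Q = 2 ⇒ 2 = 6
(Q · P) ⇒ (Q ⇒ Q) = 2 ⇒ 6 = 6
(P + P) · ((Q · P) ⇒ (Q ⇒ Q)) = 4 · 6 = 4
¬(¬P + Q) · ((P + P) · ((Q · P) ⇒ (Q ⇒ Q))) = 4 · 4 = 4
¬(¬(¬P + Q) · ((P + P) · ((Q · P) ⇒ (Q ⇒ Q)))) = ¬4 = 2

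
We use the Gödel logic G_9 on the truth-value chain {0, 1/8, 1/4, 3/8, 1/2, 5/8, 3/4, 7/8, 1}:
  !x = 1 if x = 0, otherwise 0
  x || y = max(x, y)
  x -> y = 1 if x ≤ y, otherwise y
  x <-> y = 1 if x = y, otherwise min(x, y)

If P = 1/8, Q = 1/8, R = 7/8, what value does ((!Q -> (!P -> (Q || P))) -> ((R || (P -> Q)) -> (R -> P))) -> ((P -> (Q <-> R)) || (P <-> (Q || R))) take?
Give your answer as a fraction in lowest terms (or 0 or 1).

!Q = !1/8 = 0
!P = !1/8 = 0
Q || P = 1/8 || 1/8 = 1/8
!P -> (Q || P) = 0 -> 1/8 = 1
!Q -> (!P -> (Q || P)) = 0 -> 1 = 1
P -> Q = 1/8 -> 1/8 = 1
R || (P -> Q) = 7/8 || 1 = 1
R -> P = 7/8 -> 1/8 = 1/8
(R || (P -> Q)) -> (R -> P) = 1 -> 1/8 = 1/8
(!Q -> (!P -> (Q || P))) -> ((R || (P -> Q)) -> (R -> P)) = 1 -> 1/8 = 1/8
Q <-> R = 1/8 <-> 7/8 = 1/8
P -> (Q <-> R) = 1/8 -> 1/8 = 1
Q || R = 1/8 || 7/8 = 7/8
P <-> (Q || R) = 1/8 <-> 7/8 = 1/8
(P -> (Q <-> R)) || (P <-> (Q || R)) = 1 || 1/8 = 1
((!Q -> (!P -> (Q || P))) -> ((R || (P -> Q)) -> (R -> P))) -> ((P -> (Q <-> R)) || (P <-> (Q || R))) = 1/8 -> 1 = 1

1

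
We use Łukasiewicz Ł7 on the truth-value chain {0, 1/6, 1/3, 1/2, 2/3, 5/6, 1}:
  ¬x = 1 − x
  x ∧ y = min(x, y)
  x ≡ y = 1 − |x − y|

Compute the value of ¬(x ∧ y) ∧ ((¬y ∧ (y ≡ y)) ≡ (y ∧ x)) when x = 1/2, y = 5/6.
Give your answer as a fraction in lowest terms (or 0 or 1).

x ∧ y = 1/2 ∧ 5/6 = 1/2
¬(x ∧ y) = ¬1/2 = 1/2
¬y = ¬5/6 = 1/6
y ≡ y = 5/6 ≡ 5/6 = 1
¬y ∧ (y ≡ y) = 1/6 ∧ 1 = 1/6
y ∧ x = 5/6 ∧ 1/2 = 1/2
(¬y ∧ (y ≡ y)) ≡ (y ∧ x) = 1/6 ≡ 1/2 = 2/3
¬(x ∧ y) ∧ ((¬y ∧ (y ≡ y)) ≡ (y ∧ x)) = 1/2 ∧ 2/3 = 1/2

1/2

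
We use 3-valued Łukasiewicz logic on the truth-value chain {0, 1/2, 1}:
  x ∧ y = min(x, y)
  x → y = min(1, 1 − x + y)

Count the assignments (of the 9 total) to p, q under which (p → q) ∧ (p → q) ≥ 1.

6

p = 0, q = 0 ↦ 1  ≥
p = 0, q = 1/2 ↦ 1  ≥
p = 0, q = 1 ↦ 1  ≥
p = 1/2, q = 0 ↦ 1/2  <
p = 1/2, q = 1/2 ↦ 1  ≥
p = 1/2, q = 1 ↦ 1  ≥
p = 1, q = 0 ↦ 0  <
p = 1, q = 1/2 ↦ 1/2  <
p = 1, q = 1 ↦ 1  ≥
So 6 of the 9 assignments meet the threshold.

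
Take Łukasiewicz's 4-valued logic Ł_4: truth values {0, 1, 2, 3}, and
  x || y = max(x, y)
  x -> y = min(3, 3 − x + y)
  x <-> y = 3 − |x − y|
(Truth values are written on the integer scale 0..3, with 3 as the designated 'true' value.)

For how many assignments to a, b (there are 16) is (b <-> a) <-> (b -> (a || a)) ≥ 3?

a = 0, b = 0 ↦ 3  ≥
a = 0, b = 1 ↦ 3  ≥
a = 0, b = 2 ↦ 3  ≥
a = 0, b = 3 ↦ 3  ≥
a = 1, b = 0 ↦ 2  <
a = 1, b = 1 ↦ 3  ≥
a = 1, b = 2 ↦ 3  ≥
a = 1, b = 3 ↦ 3  ≥
a = 2, b = 0 ↦ 1  <
a = 2, b = 1 ↦ 2  <
a = 2, b = 2 ↦ 3  ≥
a = 2, b = 3 ↦ 3  ≥
a = 3, b = 0 ↦ 0  <
a = 3, b = 1 ↦ 1  <
a = 3, b = 2 ↦ 2  <
a = 3, b = 3 ↦ 3  ≥
So 10 of the 16 assignments meet the threshold.

10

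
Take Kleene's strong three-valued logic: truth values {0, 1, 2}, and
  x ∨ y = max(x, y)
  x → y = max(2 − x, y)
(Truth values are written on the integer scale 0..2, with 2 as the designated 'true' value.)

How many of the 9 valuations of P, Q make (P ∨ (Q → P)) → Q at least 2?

P = 0, Q = 0 ↦ 0  <
P = 0, Q = 1 ↦ 1  <
P = 0, Q = 2 ↦ 2  ≥
P = 1, Q = 0 ↦ 0  <
P = 1, Q = 1 ↦ 1  <
P = 1, Q = 2 ↦ 2  ≥
P = 2, Q = 0 ↦ 0  <
P = 2, Q = 1 ↦ 1  <
P = 2, Q = 2 ↦ 2  ≥
So 3 of the 9 assignments meet the threshold.

3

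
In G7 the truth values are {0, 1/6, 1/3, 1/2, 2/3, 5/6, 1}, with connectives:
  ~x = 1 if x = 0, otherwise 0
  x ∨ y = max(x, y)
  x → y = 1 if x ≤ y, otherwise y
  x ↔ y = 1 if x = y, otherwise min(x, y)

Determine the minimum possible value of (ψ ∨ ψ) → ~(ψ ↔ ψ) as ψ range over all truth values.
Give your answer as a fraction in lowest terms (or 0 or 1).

0

Take ψ = 1/6:
ψ ∨ ψ = 1/6 ∨ 1/6 = 1/6
ψ ↔ ψ = 1/6 ↔ 1/6 = 1
~(ψ ↔ ψ) = ~1 = 0
(ψ ∨ ψ) → ~(ψ ↔ ψ) = 1/6 → 0 = 0
No assignment yields a value below 0, so this is the minimum.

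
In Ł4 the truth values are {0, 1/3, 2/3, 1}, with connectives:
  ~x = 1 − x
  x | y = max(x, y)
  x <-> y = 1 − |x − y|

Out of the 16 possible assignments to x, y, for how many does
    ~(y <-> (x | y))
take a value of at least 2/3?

3

x = 0, y = 0 ↦ 0  <
x = 0, y = 1/3 ↦ 0  <
x = 0, y = 2/3 ↦ 0  <
x = 0, y = 1 ↦ 0  <
x = 1/3, y = 0 ↦ 1/3  <
x = 1/3, y = 1/3 ↦ 0  <
x = 1/3, y = 2/3 ↦ 0  <
x = 1/3, y = 1 ↦ 0  <
x = 2/3, y = 0 ↦ 2/3  ≥
x = 2/3, y = 1/3 ↦ 1/3  <
x = 2/3, y = 2/3 ↦ 0  <
x = 2/3, y = 1 ↦ 0  <
x = 1, y = 0 ↦ 1  ≥
x = 1, y = 1/3 ↦ 2/3  ≥
x = 1, y = 2/3 ↦ 1/3  <
x = 1, y = 1 ↦ 0  <
So 3 of the 16 assignments meet the threshold.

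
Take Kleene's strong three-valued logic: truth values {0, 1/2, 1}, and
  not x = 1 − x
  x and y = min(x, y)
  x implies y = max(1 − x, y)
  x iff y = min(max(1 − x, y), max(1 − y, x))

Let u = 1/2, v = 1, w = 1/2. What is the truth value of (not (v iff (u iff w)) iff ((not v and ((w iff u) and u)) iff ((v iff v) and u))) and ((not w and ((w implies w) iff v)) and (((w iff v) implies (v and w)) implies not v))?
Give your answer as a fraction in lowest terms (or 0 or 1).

1/2

u iff w = 1/2 iff 1/2 = 1/2
v iff (u iff w) = 1 iff 1/2 = 1/2
not (v iff (u iff w)) = not 1/2 = 1/2
not v = not 1 = 0
w iff u = 1/2 iff 1/2 = 1/2
(w iff u) and u = 1/2 and 1/2 = 1/2
not v and ((w iff u) and u) = 0 and 1/2 = 0
v iff v = 1 iff 1 = 1
(v iff v) and u = 1 and 1/2 = 1/2
(not v and ((w iff u) and u)) iff ((v iff v) and u) = 0 iff 1/2 = 1/2
not (v iff (u iff w)) iff ((not v and ((w iff u) and u)) iff ((v iff v) and u)) = 1/2 iff 1/2 = 1/2
not w = not 1/2 = 1/2
w implies w = 1/2 implies 1/2 = 1/2
(w implies w) iff v = 1/2 iff 1 = 1/2
not w and ((w implies w) iff v) = 1/2 and 1/2 = 1/2
w iff v = 1/2 iff 1 = 1/2
v and w = 1 and 1/2 = 1/2
(w iff v) implies (v and w) = 1/2 implies 1/2 = 1/2
not v = not 1 = 0
((w iff v) implies (v and w)) implies not v = 1/2 implies 0 = 1/2
(not w and ((w implies w) iff v)) and (((w iff v) implies (v and w)) implies not v) = 1/2 and 1/2 = 1/2
(not (v iff (u iff w)) iff ((not v and ((w iff u) and u)) iff ((v iff v) and u))) and ((not w and ((w implies w) iff v)) and (((w iff v) implies (v and w)) implies not v)) = 1/2 and 1/2 = 1/2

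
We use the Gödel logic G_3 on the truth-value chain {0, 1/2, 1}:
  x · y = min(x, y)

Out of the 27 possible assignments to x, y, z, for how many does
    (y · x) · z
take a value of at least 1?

value 1: 1 assignment (counts)
value 1/2: 7 assignments
value 0: 19 assignments
So 1 of the 27 assignments meets the threshold.

1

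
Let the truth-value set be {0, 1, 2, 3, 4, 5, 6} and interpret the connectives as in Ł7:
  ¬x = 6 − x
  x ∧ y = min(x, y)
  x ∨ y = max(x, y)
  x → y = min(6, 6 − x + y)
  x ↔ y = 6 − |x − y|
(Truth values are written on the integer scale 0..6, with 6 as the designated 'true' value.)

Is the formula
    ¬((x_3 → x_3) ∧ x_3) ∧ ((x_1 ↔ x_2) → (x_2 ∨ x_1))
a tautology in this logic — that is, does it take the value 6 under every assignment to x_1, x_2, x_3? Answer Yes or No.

Counterexample: take x_1 = 0, x_2 = 0, x_3 = 0.
x_3 → x_3 = 0 → 0 = 6
(x_3 → x_3) ∧ x_3 = 6 ∧ 0 = 0
¬((x_3 → x_3) ∧ x_3) = ¬0 = 6
x_1 ↔ x_2 = 0 ↔ 0 = 6
x_2 ∨ x_1 = 0 ∨ 0 = 0
(x_1 ↔ x_2) → (x_2 ∨ x_1) = 6 → 0 = 0
¬((x_3 → x_3) ∧ x_3) ∧ ((x_1 ↔ x_2) → (x_2 ∨ x_1)) = 6 ∧ 0 = 0
This gives 0 ≠ 6.

No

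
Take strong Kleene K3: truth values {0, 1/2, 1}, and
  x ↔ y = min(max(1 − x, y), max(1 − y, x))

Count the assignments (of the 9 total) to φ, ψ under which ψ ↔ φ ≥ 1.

φ = 0, ψ = 0 ↦ 1  ≥
φ = 0, ψ = 1/2 ↦ 1/2  <
φ = 0, ψ = 1 ↦ 0  <
φ = 1/2, ψ = 0 ↦ 1/2  <
φ = 1/2, ψ = 1/2 ↦ 1/2  <
φ = 1/2, ψ = 1 ↦ 1/2  <
φ = 1, ψ = 0 ↦ 0  <
φ = 1, ψ = 1/2 ↦ 1/2  <
φ = 1, ψ = 1 ↦ 1  ≥
So 2 of the 9 assignments meet the threshold.

2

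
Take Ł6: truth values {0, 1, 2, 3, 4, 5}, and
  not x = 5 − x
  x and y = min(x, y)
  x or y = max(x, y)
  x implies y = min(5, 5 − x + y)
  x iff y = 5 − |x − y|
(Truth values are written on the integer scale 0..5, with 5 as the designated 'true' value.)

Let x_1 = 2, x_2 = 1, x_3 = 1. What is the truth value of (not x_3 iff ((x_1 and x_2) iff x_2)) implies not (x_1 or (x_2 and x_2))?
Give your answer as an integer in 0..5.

4

not x_3 = not 1 = 4
x_1 and x_2 = 2 and 1 = 1
(x_1 and x_2) iff x_2 = 1 iff 1 = 5
not x_3 iff ((x_1 and x_2) iff x_2) = 4 iff 5 = 4
x_2 and x_2 = 1 and 1 = 1
x_1 or (x_2 and x_2) = 2 or 1 = 2
not (x_1 or (x_2 and x_2)) = not 2 = 3
(not x_3 iff ((x_1 and x_2) iff x_2)) implies not (x_1 or (x_2 and x_2)) = 4 implies 3 = 4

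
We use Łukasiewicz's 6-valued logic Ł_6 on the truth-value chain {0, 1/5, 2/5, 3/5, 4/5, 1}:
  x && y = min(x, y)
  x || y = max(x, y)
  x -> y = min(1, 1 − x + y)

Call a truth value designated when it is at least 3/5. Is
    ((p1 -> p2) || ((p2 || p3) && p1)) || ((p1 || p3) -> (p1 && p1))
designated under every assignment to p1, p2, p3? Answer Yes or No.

Yes

At p1 = 0, p2 = 3/5, p3 = 1, for instance:
p1 -> p2 = 0 -> 3/5 = 1
p2 || p3 = 3/5 || 1 = 1
(p2 || p3) && p1 = 1 && 0 = 0
(p1 -> p2) || ((p2 || p3) && p1) = 1 || 0 = 1
p1 || p3 = 0 || 1 = 1
p1 && p1 = 0 && 0 = 0
(p1 || p3) -> (p1 && p1) = 1 -> 0 = 0
((p1 -> p2) || ((p2 || p3) && p1)) || ((p1 || p3) -> (p1 && p1)) = 1 || 0 = 1
and checking the remaining 215 assignments likewise gives ≥ 3/5 in every case.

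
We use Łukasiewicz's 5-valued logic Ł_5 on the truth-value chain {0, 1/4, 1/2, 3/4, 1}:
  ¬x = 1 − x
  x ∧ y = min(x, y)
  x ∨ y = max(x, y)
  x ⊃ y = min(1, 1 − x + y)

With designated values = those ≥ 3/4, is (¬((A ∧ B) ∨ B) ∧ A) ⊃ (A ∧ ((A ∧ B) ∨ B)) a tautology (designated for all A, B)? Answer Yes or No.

Counterexample: take A = 1/2, B = 0.
A ∧ B = 1/2 ∧ 0 = 0
(A ∧ B) ∨ B = 0 ∨ 0 = 0
¬((A ∧ B) ∨ B) = ¬0 = 1
¬((A ∧ B) ∨ B) ∧ A = 1 ∧ 1/2 = 1/2
A ∧ B = 1/2 ∧ 0 = 0
(A ∧ B) ∨ B = 0 ∨ 0 = 0
A ∧ ((A ∧ B) ∨ B) = 1/2 ∧ 0 = 0
(¬((A ∧ B) ∨ B) ∧ A) ⊃ (A ∧ ((A ∧ B) ∨ B)) = 1/2 ⊃ 0 = 1/2
This gives 1/2, which is below 3/4.

No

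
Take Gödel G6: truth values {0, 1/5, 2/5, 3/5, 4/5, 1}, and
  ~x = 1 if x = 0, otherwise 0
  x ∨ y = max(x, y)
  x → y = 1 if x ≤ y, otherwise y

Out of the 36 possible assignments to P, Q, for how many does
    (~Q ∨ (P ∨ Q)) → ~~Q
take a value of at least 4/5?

value 1: 30 assignments (counts)
value 0: 6 assignments
So 30 of the 36 assignments meet the threshold.

30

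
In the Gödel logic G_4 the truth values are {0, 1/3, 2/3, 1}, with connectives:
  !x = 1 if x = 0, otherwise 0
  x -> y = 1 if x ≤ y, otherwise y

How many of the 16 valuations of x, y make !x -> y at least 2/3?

x = 0, y = 0 ↦ 0  <
x = 0, y = 1/3 ↦ 1/3  <
x = 0, y = 2/3 ↦ 2/3  ≥
x = 0, y = 1 ↦ 1  ≥
x = 1/3, y = 0 ↦ 1  ≥
x = 1/3, y = 1/3 ↦ 1  ≥
x = 1/3, y = 2/3 ↦ 1  ≥
x = 1/3, y = 1 ↦ 1  ≥
x = 2/3, y = 0 ↦ 1  ≥
x = 2/3, y = 1/3 ↦ 1  ≥
x = 2/3, y = 2/3 ↦ 1  ≥
x = 2/3, y = 1 ↦ 1  ≥
x = 1, y = 0 ↦ 1  ≥
x = 1, y = 1/3 ↦ 1  ≥
x = 1, y = 2/3 ↦ 1  ≥
x = 1, y = 1 ↦ 1  ≥
So 14 of the 16 assignments meet the threshold.

14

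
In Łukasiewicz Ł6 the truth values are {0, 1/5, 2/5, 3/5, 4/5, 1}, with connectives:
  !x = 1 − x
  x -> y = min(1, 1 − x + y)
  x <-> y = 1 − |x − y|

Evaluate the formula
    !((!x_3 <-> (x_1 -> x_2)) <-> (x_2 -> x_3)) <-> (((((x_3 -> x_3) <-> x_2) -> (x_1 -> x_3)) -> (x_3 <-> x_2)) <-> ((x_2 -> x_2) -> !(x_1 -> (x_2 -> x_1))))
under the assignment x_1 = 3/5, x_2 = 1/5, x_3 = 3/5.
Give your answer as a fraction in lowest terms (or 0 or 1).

4/5

!x_3 = !3/5 = 2/5
x_1 -> x_2 = 3/5 -> 1/5 = 3/5
!x_3 <-> (x_1 -> x_2) = 2/5 <-> 3/5 = 4/5
x_2 -> x_3 = 1/5 -> 3/5 = 1
(!x_3 <-> (x_1 -> x_2)) <-> (x_2 -> x_3) = 4/5 <-> 1 = 4/5
!((!x_3 <-> (x_1 -> x_2)) <-> (x_2 -> x_3)) = !4/5 = 1/5
x_3 -> x_3 = 3/5 -> 3/5 = 1
(x_3 -> x_3) <-> x_2 = 1 <-> 1/5 = 1/5
x_1 -> x_3 = 3/5 -> 3/5 = 1
((x_3 -> x_3) <-> x_2) -> (x_1 -> x_3) = 1/5 -> 1 = 1
x_3 <-> x_2 = 3/5 <-> 1/5 = 3/5
(((x_3 -> x_3) <-> x_2) -> (x_1 -> x_3)) -> (x_3 <-> x_2) = 1 -> 3/5 = 3/5
x_2 -> x_2 = 1/5 -> 1/5 = 1
x_2 -> x_1 = 1/5 -> 3/5 = 1
x_1 -> (x_2 -> x_1) = 3/5 -> 1 = 1
!(x_1 -> (x_2 -> x_1)) = !1 = 0
(x_2 -> x_2) -> !(x_1 -> (x_2 -> x_1)) = 1 -> 0 = 0
((((x_3 -> x_3) <-> x_2) -> (x_1 -> x_3)) -> (x_3 <-> x_2)) <-> ((x_2 -> x_2) -> !(x_1 -> (x_2 -> x_1))) = 3/5 <-> 0 = 2/5
!((!x_3 <-> (x_1 -> x_2)) <-> (x_2 -> x_3)) <-> (((((x_3 -> x_3) <-> x_2) -> (x_1 -> x_3)) -> (x_3 <-> x_2)) <-> ((x_2 -> x_2) -> !(x_1 -> (x_2 -> x_1)))) = 1/5 <-> 2/5 = 4/5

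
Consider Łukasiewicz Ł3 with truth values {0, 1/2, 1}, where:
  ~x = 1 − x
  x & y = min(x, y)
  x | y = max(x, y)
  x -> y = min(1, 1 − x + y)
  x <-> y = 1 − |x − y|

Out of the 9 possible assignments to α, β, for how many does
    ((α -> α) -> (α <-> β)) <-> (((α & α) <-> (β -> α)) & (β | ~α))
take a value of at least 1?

α = 0, β = 0 ↦ 0  <
α = 0, β = 1/2 ↦ 1  ≥
α = 0, β = 1 ↦ 0  <
α = 1/2, β = 0 ↦ 1  ≥
α = 1/2, β = 1/2 ↦ 1/2  <
α = 1/2, β = 1 ↦ 1/2  <
α = 1, β = 0 ↦ 1  ≥
α = 1, β = 1/2 ↦ 1  ≥
α = 1, β = 1 ↦ 1  ≥
So 5 of the 9 assignments meet the threshold.

5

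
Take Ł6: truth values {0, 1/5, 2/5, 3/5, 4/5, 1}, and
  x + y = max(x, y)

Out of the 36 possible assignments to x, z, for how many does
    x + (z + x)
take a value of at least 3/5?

27

value 1: 11 assignments (counts)
value 4/5: 9 assignments (counts)
value 3/5: 7 assignments (counts)
value 2/5: 5 assignments
value 1/5: 3 assignments
value 0: 1 assignment
So 27 of the 36 assignments meet the threshold.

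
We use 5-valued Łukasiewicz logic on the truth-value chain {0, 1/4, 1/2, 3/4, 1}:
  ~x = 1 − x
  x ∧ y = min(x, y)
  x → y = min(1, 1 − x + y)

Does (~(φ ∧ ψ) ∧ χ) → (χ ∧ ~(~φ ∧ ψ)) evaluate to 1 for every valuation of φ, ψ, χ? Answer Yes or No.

Counterexample: take φ = 0, ψ = 1/4, χ = 1.
φ ∧ ψ = 0 ∧ 1/4 = 0
~(φ ∧ ψ) = ~0 = 1
~(φ ∧ ψ) ∧ χ = 1 ∧ 1 = 1
~φ = ~0 = 1
~φ ∧ ψ = 1 ∧ 1/4 = 1/4
~(~φ ∧ ψ) = ~1/4 = 3/4
χ ∧ ~(~φ ∧ ψ) = 1 ∧ 3/4 = 3/4
(~(φ ∧ ψ) ∧ χ) → (χ ∧ ~(~φ ∧ ψ)) = 1 → 3/4 = 3/4
This gives 3/4 ≠ 1.

No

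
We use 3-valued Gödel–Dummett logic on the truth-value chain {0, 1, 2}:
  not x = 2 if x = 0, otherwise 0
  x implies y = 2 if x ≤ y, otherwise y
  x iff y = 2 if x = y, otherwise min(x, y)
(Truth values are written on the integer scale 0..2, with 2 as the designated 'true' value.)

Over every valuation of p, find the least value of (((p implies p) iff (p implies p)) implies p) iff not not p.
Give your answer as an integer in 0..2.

1

Take p = 1:
p implies p = 1 implies 1 = 2
p implies p = 1 implies 1 = 2
(p implies p) iff (p implies p) = 2 iff 2 = 2
((p implies p) iff (p implies p)) implies p = 2 implies 1 = 1
not p = not 1 = 0
not not p = not 0 = 2
(((p implies p) iff (p implies p)) implies p) iff not not p = 1 iff 2 = 1
No assignment yields a value below 1, so this is the minimum.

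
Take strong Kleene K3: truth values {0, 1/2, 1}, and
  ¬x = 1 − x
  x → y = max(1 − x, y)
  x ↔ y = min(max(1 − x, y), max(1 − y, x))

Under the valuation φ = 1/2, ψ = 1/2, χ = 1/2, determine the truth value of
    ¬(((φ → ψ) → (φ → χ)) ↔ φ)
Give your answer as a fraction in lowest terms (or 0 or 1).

1/2

φ → ψ = 1/2 → 1/2 = 1/2
φ → χ = 1/2 → 1/2 = 1/2
(φ → ψ) → (φ → χ) = 1/2 → 1/2 = 1/2
((φ → ψ) → (φ → χ)) ↔ φ = 1/2 ↔ 1/2 = 1/2
¬(((φ → ψ) → (φ → χ)) ↔ φ) = ¬1/2 = 1/2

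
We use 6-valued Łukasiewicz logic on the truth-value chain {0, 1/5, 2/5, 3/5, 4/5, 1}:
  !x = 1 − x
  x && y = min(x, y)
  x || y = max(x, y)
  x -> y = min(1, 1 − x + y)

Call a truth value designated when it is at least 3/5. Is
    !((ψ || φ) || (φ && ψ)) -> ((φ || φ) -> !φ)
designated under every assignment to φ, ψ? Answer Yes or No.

At φ = 4/5, ψ = 1, for instance:
ψ || φ = 1 || 4/5 = 1
φ && ψ = 4/5 && 1 = 4/5
(ψ || φ) || (φ && ψ) = 1 || 4/5 = 1
!((ψ || φ) || (φ && ψ)) = !1 = 0
φ || φ = 4/5 || 4/5 = 4/5
!φ = !4/5 = 1/5
(φ || φ) -> !φ = 4/5 -> 1/5 = 2/5
!((ψ || φ) || (φ && ψ)) -> ((φ || φ) -> !φ) = 0 -> 2/5 = 1
and checking the remaining 35 assignments likewise gives ≥ 3/5 in every case.

Yes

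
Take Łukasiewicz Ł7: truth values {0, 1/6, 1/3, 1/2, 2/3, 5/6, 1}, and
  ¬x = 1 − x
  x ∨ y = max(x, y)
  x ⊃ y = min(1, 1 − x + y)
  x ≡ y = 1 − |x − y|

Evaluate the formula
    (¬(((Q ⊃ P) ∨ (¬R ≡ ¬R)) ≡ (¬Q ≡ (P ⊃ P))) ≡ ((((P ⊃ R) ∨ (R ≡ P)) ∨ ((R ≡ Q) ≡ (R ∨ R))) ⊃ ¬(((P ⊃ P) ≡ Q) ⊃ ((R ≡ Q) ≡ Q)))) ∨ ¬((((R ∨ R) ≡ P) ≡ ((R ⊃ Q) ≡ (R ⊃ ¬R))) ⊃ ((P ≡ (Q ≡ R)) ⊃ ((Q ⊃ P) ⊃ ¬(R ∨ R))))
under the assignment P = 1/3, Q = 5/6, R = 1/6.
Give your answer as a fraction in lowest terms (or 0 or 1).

Q ⊃ P = 5/6 ⊃ 1/3 = 1/2
¬R = ¬1/6 = 5/6
¬R = ¬1/6 = 5/6
¬R ≡ ¬R = 5/6 ≡ 5/6 = 1
(Q ⊃ P) ∨ (¬R ≡ ¬R) = 1/2 ∨ 1 = 1
¬Q = ¬5/6 = 1/6
P ⊃ P = 1/3 ⊃ 1/3 = 1
¬Q ≡ (P ⊃ P) = 1/6 ≡ 1 = 1/6
((Q ⊃ P) ∨ (¬R ≡ ¬R)) ≡ (¬Q ≡ (P ⊃ P)) = 1 ≡ 1/6 = 1/6
¬(((Q ⊃ P) ∨ (¬R ≡ ¬R)) ≡ (¬Q ≡ (P ⊃ P))) = ¬1/6 = 5/6
P ⊃ R = 1/3 ⊃ 1/6 = 5/6
R ≡ P = 1/6 ≡ 1/3 = 5/6
(P ⊃ R) ∨ (R ≡ P) = 5/6 ∨ 5/6 = 5/6
R ≡ Q = 1/6 ≡ 5/6 = 1/3
R ∨ R = 1/6 ∨ 1/6 = 1/6
(R ≡ Q) ≡ (R ∨ R) = 1/3 ≡ 1/6 = 5/6
((P ⊃ R) ∨ (R ≡ P)) ∨ ((R ≡ Q) ≡ (R ∨ R)) = 5/6 ∨ 5/6 = 5/6
P ⊃ P = 1/3 ⊃ 1/3 = 1
(P ⊃ P) ≡ Q = 1 ≡ 5/6 = 5/6
R ≡ Q = 1/6 ≡ 5/6 = 1/3
(R ≡ Q) ≡ Q = 1/3 ≡ 5/6 = 1/2
((P ⊃ P) ≡ Q) ⊃ ((R ≡ Q) ≡ Q) = 5/6 ⊃ 1/2 = 2/3
¬(((P ⊃ P) ≡ Q) ⊃ ((R ≡ Q) ≡ Q)) = ¬2/3 = 1/3
(((P ⊃ R) ∨ (R ≡ P)) ∨ ((R ≡ Q) ≡ (R ∨ R))) ⊃ ¬(((P ⊃ P) ≡ Q) ⊃ ((R ≡ Q) ≡ Q)) = 5/6 ⊃ 1/3 = 1/2
¬(((Q ⊃ P) ∨ (¬R ≡ ¬R)) ≡ (¬Q ≡ (P ⊃ P))) ≡ ((((P ⊃ R) ∨ (R ≡ P)) ∨ ((R ≡ Q) ≡ (R ∨ R))) ⊃ ¬(((P ⊃ P) ≡ Q) ⊃ ((R ≡ Q) ≡ Q))) = 5/6 ≡ 1/2 = 2/3
R ∨ R = 1/6 ∨ 1/6 = 1/6
(R ∨ R) ≡ P = 1/6 ≡ 1/3 = 5/6
R ⊃ Q = 1/6 ⊃ 5/6 = 1
¬R = ¬1/6 = 5/6
R ⊃ ¬R = 1/6 ⊃ 5/6 = 1
(R ⊃ Q) ≡ (R ⊃ ¬R) = 1 ≡ 1 = 1
((R ∨ R) ≡ P) ≡ ((R ⊃ Q) ≡ (R ⊃ ¬R)) = 5/6 ≡ 1 = 5/6
Q ≡ R = 5/6 ≡ 1/6 = 1/3
P ≡ (Q ≡ R) = 1/3 ≡ 1/3 = 1
Q ⊃ P = 5/6 ⊃ 1/3 = 1/2
R ∨ R = 1/6 ∨ 1/6 = 1/6
¬(R ∨ R) = ¬1/6 = 5/6
(Q ⊃ P) ⊃ ¬(R ∨ R) = 1/2 ⊃ 5/6 = 1
(P ≡ (Q ≡ R)) ⊃ ((Q ⊃ P) ⊃ ¬(R ∨ R)) = 1 ⊃ 1 = 1
(((R ∨ R) ≡ P) ≡ ((R ⊃ Q) ≡ (R ⊃ ¬R))) ⊃ ((P ≡ (Q ≡ R)) ⊃ ((Q ⊃ P) ⊃ ¬(R ∨ R))) = 5/6 ⊃ 1 = 1
¬((((R ∨ R) ≡ P) ≡ ((R ⊃ Q) ≡ (R ⊃ ¬R))) ⊃ ((P ≡ (Q ≡ R)) ⊃ ((Q ⊃ P) ⊃ ¬(R ∨ R)))) = ¬1 = 0
(¬(((Q ⊃ P) ∨ (¬R ≡ ¬R)) ≡ (¬Q ≡ (P ⊃ P))) ≡ ((((P ⊃ R) ∨ (R ≡ P)) ∨ ((R ≡ Q) ≡ (R ∨ R))) ⊃ ¬(((P ⊃ P) ≡ Q) ⊃ ((R ≡ Q) ≡ Q)))) ∨ ¬((((R ∨ R) ≡ P) ≡ ((R ⊃ Q) ≡ (R ⊃ ¬R))) ⊃ ((P ≡ (Q ≡ R)) ⊃ ((Q ⊃ P) ⊃ ¬(R ∨ R)))) = 2/3 ∨ 0 = 2/3

2/3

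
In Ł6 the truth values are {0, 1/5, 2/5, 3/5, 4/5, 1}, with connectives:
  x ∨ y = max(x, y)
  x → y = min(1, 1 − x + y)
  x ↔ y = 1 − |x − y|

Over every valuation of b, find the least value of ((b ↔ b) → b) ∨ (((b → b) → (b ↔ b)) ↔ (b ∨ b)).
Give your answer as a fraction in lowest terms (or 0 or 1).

Take b = 0:
b ↔ b = 0 ↔ 0 = 1
(b ↔ b) → b = 1 → 0 = 0
b → b = 0 → 0 = 1
b ↔ b = 0 ↔ 0 = 1
(b → b) → (b ↔ b) = 1 → 1 = 1
b ∨ b = 0 ∨ 0 = 0
((b → b) → (b ↔ b)) ↔ (b ∨ b) = 1 ↔ 0 = 0
((b ↔ b) → b) ∨ (((b → b) → (b ↔ b)) ↔ (b ∨ b)) = 0 ∨ 0 = 0
No assignment yields a value below 0, so this is the minimum.

0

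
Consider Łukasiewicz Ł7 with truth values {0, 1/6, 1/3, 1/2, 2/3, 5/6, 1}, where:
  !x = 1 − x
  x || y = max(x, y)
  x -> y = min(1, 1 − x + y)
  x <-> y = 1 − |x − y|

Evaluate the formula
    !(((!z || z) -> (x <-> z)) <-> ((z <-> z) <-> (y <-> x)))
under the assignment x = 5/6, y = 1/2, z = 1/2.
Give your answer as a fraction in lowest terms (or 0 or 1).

1/3

!z = !1/2 = 1/2
!z || z = 1/2 || 1/2 = 1/2
x <-> z = 5/6 <-> 1/2 = 2/3
(!z || z) -> (x <-> z) = 1/2 -> 2/3 = 1
z <-> z = 1/2 <-> 1/2 = 1
y <-> x = 1/2 <-> 5/6 = 2/3
(z <-> z) <-> (y <-> x) = 1 <-> 2/3 = 2/3
((!z || z) -> (x <-> z)) <-> ((z <-> z) <-> (y <-> x)) = 1 <-> 2/3 = 2/3
!(((!z || z) -> (x <-> z)) <-> ((z <-> z) <-> (y <-> x))) = !2/3 = 1/3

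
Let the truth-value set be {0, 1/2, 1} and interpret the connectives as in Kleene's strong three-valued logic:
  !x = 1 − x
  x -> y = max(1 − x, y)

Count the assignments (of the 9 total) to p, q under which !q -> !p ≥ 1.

p = 0, q = 0 ↦ 1  ≥
p = 0, q = 1/2 ↦ 1  ≥
p = 0, q = 1 ↦ 1  ≥
p = 1/2, q = 0 ↦ 1/2  <
p = 1/2, q = 1/2 ↦ 1/2  <
p = 1/2, q = 1 ↦ 1  ≥
p = 1, q = 0 ↦ 0  <
p = 1, q = 1/2 ↦ 1/2  <
p = 1, q = 1 ↦ 1  ≥
So 5 of the 9 assignments meet the threshold.

5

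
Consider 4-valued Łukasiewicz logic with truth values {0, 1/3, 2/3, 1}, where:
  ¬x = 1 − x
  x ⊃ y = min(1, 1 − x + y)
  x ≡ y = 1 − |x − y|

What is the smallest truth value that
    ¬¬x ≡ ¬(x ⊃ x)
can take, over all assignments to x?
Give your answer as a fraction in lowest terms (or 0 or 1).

Take x = 1:
¬x = ¬1 = 0
¬¬x = ¬0 = 1
x ⊃ x = 1 ⊃ 1 = 1
¬(x ⊃ x) = ¬1 = 0
¬¬x ≡ ¬(x ⊃ x) = 1 ≡ 0 = 0
No assignment yields a value below 0, so this is the minimum.

0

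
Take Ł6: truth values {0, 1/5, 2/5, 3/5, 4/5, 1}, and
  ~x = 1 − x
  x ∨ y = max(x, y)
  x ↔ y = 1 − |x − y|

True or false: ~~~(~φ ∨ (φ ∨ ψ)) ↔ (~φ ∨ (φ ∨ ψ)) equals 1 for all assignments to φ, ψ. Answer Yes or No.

Counterexample: take φ = 0, ψ = 0.
~φ = ~0 = 1
φ ∨ ψ = 0 ∨ 0 = 0
~φ ∨ (φ ∨ ψ) = 1 ∨ 0 = 1
~(~φ ∨ (φ ∨ ψ)) = ~1 = 0
~~(~φ ∨ (φ ∨ ψ)) = ~0 = 1
~~~(~φ ∨ (φ ∨ ψ)) = ~1 = 0
~φ = ~0 = 1
φ ∨ ψ = 0 ∨ 0 = 0
~φ ∨ (φ ∨ ψ) = 1 ∨ 0 = 1
~~~(~φ ∨ (φ ∨ ψ)) ↔ (~φ ∨ (φ ∨ ψ)) = 0 ↔ 1 = 0
This gives 0 ≠ 1.

No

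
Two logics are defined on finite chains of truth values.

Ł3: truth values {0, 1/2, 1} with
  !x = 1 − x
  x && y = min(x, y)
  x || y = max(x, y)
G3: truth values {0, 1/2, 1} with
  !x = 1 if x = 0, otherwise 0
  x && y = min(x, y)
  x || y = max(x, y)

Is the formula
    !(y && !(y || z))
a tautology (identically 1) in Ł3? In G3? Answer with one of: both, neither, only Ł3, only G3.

only G3

In Ł3: at y = 1/2, z = 0 the value is 1/2 — not a tautology.
In G3: every assignment gives 1 — tautology.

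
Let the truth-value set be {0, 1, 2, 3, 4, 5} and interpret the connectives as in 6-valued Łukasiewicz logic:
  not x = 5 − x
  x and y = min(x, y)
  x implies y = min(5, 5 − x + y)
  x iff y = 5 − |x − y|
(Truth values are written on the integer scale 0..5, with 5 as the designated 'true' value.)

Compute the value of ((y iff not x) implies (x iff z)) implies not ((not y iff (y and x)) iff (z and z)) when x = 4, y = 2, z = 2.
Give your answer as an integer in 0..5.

not x = not 4 = 1
y iff not x = 2 iff 1 = 4
x iff z = 4 iff 2 = 3
(y iff not x) implies (x iff z) = 4 implies 3 = 4
not y = not 2 = 3
y and x = 2 and 4 = 2
not y iff (y and x) = 3 iff 2 = 4
z and z = 2 and 2 = 2
(not y iff (y and x)) iff (z and z) = 4 iff 2 = 3
not ((not y iff (y and x)) iff (z and z)) = not 3 = 2
((y iff not x) implies (x iff z)) implies not ((not y iff (y and x)) iff (z and z)) = 4 implies 2 = 3

3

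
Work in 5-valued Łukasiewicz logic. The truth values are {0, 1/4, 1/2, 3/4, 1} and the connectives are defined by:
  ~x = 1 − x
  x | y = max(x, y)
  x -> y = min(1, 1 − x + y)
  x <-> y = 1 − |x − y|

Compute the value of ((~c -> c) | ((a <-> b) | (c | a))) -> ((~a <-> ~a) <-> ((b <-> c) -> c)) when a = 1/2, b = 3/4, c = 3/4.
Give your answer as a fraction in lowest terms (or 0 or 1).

3/4

~c = ~3/4 = 1/4
~c -> c = 1/4 -> 3/4 = 1
a <-> b = 1/2 <-> 3/4 = 3/4
c | a = 3/4 | 1/2 = 3/4
(a <-> b) | (c | a) = 3/4 | 3/4 = 3/4
(~c -> c) | ((a <-> b) | (c | a)) = 1 | 3/4 = 1
~a = ~1/2 = 1/2
~a = ~1/2 = 1/2
~a <-> ~a = 1/2 <-> 1/2 = 1
b <-> c = 3/4 <-> 3/4 = 1
(b <-> c) -> c = 1 -> 3/4 = 3/4
(~a <-> ~a) <-> ((b <-> c) -> c) = 1 <-> 3/4 = 3/4
((~c -> c) | ((a <-> b) | (c | a))) -> ((~a <-> ~a) <-> ((b <-> c) -> c)) = 1 -> 3/4 = 3/4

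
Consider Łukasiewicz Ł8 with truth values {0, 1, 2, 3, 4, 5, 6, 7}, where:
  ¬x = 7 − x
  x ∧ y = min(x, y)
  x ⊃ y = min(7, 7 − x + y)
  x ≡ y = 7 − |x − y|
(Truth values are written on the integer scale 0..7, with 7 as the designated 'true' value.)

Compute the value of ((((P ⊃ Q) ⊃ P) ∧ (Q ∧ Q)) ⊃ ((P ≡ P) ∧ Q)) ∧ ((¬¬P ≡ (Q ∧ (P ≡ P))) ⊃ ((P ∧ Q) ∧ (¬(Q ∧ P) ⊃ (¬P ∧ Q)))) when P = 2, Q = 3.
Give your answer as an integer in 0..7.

3

P ⊃ Q = 2 ⊃ 3 = 7
(P ⊃ Q) ⊃ P = 7 ⊃ 2 = 2
Q ∧ Q = 3 ∧ 3 = 3
((P ⊃ Q) ⊃ P) ∧ (Q ∧ Q) = 2 ∧ 3 = 2
P ≡ P = 2 ≡ 2 = 7
(P ≡ P) ∧ Q = 7 ∧ 3 = 3
(((P ⊃ Q) ⊃ P) ∧ (Q ∧ Q)) ⊃ ((P ≡ P) ∧ Q) = 2 ⊃ 3 = 7
¬P = ¬2 = 5
¬¬P = ¬5 = 2
P ≡ P = 2 ≡ 2 = 7
Q ∧ (P ≡ P) = 3 ∧ 7 = 3
¬¬P ≡ (Q ∧ (P ≡ P)) = 2 ≡ 3 = 6
P ∧ Q = 2 ∧ 3 = 2
Q ∧ P = 3 ∧ 2 = 2
¬(Q ∧ P) = ¬2 = 5
¬P = ¬2 = 5
¬P ∧ Q = 5 ∧ 3 = 3
¬(Q ∧ P) ⊃ (¬P ∧ Q) = 5 ⊃ 3 = 5
(P ∧ Q) ∧ (¬(Q ∧ P) ⊃ (¬P ∧ Q)) = 2 ∧ 5 = 2
(¬¬P ≡ (Q ∧ (P ≡ P))) ⊃ ((P ∧ Q) ∧ (¬(Q ∧ P) ⊃ (¬P ∧ Q))) = 6 ⊃ 2 = 3
((((P ⊃ Q) ⊃ P) ∧ (Q ∧ Q)) ⊃ ((P ≡ P) ∧ Q)) ∧ ((¬¬P ≡ (Q ∧ (P ≡ P))) ⊃ ((P ∧ Q) ∧ (¬(Q ∧ P) ⊃ (¬P ∧ Q)))) = 7 ∧ 3 = 3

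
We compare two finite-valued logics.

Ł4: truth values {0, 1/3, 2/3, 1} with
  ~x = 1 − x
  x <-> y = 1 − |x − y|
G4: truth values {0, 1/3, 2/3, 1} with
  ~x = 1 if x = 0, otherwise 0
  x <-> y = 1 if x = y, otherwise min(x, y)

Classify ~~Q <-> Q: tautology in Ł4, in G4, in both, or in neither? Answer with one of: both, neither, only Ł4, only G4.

only Ł4

In Ł4: every assignment gives 1 — tautology.
In G4: at Q = 1/3 the value is 1/3 — not a tautology.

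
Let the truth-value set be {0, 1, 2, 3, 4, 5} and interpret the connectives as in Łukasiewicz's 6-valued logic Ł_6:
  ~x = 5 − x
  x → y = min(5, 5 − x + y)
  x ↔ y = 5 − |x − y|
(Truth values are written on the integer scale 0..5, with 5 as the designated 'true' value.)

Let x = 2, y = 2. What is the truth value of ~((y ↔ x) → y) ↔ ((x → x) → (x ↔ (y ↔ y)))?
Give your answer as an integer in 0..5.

y ↔ x = 2 ↔ 2 = 5
(y ↔ x) → y = 5 → 2 = 2
~((y ↔ x) → y) = ~2 = 3
x → x = 2 → 2 = 5
y ↔ y = 2 ↔ 2 = 5
x ↔ (y ↔ y) = 2 ↔ 5 = 2
(x → x) → (x ↔ (y ↔ y)) = 5 → 2 = 2
~((y ↔ x) → y) ↔ ((x → x) → (x ↔ (y ↔ y))) = 3 ↔ 2 = 4

4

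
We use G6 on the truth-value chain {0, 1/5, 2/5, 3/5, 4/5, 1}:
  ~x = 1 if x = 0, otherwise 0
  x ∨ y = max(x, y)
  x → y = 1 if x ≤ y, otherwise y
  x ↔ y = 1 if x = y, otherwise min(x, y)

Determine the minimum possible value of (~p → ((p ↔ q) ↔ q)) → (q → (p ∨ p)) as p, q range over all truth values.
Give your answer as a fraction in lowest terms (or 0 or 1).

1/5

Take p = 1/5, q = 2/5:
~p = ~1/5 = 0
p ↔ q = 1/5 ↔ 2/5 = 1/5
(p ↔ q) ↔ q = 1/5 ↔ 2/5 = 1/5
~p → ((p ↔ q) ↔ q) = 0 → 1/5 = 1
p ∨ p = 1/5 ∨ 1/5 = 1/5
q → (p ∨ p) = 2/5 → 1/5 = 1/5
(~p → ((p ↔ q) ↔ q)) → (q → (p ∨ p)) = 1 → 1/5 = 1/5
No assignment yields a value below 1/5, so this is the minimum.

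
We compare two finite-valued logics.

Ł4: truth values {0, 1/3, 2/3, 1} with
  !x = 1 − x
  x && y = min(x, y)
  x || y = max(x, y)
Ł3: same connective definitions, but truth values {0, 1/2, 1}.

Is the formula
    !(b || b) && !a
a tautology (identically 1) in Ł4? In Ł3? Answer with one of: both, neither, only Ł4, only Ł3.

In Ł4: at a = 0, b = 1/3 the value is 2/3 — not a tautology.
In Ł3: at a = 0, b = 1/2 the value is 1/2 — not a tautology.

neither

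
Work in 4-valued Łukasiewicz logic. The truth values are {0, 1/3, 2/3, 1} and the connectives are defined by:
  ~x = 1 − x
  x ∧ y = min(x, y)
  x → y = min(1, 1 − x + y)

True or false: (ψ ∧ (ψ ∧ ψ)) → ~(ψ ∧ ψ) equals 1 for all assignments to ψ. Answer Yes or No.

No

Counterexample: take ψ = 2/3.
ψ ∧ ψ = 2/3 ∧ 2/3 = 2/3
ψ ∧ (ψ ∧ ψ) = 2/3 ∧ 2/3 = 2/3
~(ψ ∧ ψ) = ~2/3 = 1/3
(ψ ∧ (ψ ∧ ψ)) → ~(ψ ∧ ψ) = 2/3 → 1/3 = 2/3
This gives 2/3 ≠ 1.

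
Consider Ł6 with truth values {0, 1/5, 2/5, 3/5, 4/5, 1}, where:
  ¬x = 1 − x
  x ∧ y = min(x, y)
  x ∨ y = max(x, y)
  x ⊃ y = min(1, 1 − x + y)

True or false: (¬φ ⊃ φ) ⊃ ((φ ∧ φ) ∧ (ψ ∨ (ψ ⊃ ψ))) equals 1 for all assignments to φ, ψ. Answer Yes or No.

Counterexample: take φ = 1/5, ψ = 0.
¬φ = ¬1/5 = 4/5
¬φ ⊃ φ = 4/5 ⊃ 1/5 = 2/5
φ ∧ φ = 1/5 ∧ 1/5 = 1/5
ψ ⊃ ψ = 0 ⊃ 0 = 1
ψ ∨ (ψ ⊃ ψ) = 0 ∨ 1 = 1
(φ ∧ φ) ∧ (ψ ∨ (ψ ⊃ ψ)) = 1/5 ∧ 1 = 1/5
(¬φ ⊃ φ) ⊃ ((φ ∧ φ) ∧ (ψ ∨ (ψ ⊃ ψ))) = 2/5 ⊃ 1/5 = 4/5
This gives 4/5 ≠ 1.

No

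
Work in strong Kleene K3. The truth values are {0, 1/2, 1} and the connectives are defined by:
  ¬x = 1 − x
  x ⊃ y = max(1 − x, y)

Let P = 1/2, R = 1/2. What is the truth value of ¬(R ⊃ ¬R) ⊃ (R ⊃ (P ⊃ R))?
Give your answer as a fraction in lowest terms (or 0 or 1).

1/2

¬R = ¬1/2 = 1/2
R ⊃ ¬R = 1/2 ⊃ 1/2 = 1/2
¬(R ⊃ ¬R) = ¬1/2 = 1/2
P ⊃ R = 1/2 ⊃ 1/2 = 1/2
R ⊃ (P ⊃ R) = 1/2 ⊃ 1/2 = 1/2
¬(R ⊃ ¬R) ⊃ (R ⊃ (P ⊃ R)) = 1/2 ⊃ 1/2 = 1/2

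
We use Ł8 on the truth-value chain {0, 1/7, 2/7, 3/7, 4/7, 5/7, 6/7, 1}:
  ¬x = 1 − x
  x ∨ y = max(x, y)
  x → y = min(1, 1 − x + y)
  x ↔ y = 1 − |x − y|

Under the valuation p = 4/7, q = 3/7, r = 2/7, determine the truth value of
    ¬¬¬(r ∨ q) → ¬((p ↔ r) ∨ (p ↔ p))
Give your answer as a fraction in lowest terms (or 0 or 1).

r ∨ q = 2/7 ∨ 3/7 = 3/7
¬(r ∨ q) = ¬3/7 = 4/7
¬¬(r ∨ q) = ¬4/7 = 3/7
¬¬¬(r ∨ q) = ¬3/7 = 4/7
p ↔ r = 4/7 ↔ 2/7 = 5/7
p ↔ p = 4/7 ↔ 4/7 = 1
(p ↔ r) ∨ (p ↔ p) = 5/7 ∨ 1 = 1
¬((p ↔ r) ∨ (p ↔ p)) = ¬1 = 0
¬¬¬(r ∨ q) → ¬((p ↔ r) ∨ (p ↔ p)) = 4/7 → 0 = 3/7

3/7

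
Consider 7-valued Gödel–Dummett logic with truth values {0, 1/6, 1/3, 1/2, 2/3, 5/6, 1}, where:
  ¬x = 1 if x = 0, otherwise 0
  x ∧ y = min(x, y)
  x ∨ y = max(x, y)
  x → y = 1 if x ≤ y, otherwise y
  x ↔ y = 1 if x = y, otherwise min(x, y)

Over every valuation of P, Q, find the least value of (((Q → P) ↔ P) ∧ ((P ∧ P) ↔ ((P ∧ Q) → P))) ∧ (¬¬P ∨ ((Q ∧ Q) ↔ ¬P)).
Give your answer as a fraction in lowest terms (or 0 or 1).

0

Take P = 0, Q = 0:
Q → P = 0 → 0 = 1
(Q → P) ↔ P = 1 ↔ 0 = 0
P ∧ P = 0 ∧ 0 = 0
P ∧ Q = 0 ∧ 0 = 0
(P ∧ Q) → P = 0 → 0 = 1
(P ∧ P) ↔ ((P ∧ Q) → P) = 0 ↔ 1 = 0
((Q → P) ↔ P) ∧ ((P ∧ P) ↔ ((P ∧ Q) → P)) = 0 ∧ 0 = 0
¬P = ¬0 = 1
¬¬P = ¬1 = 0
Q ∧ Q = 0 ∧ 0 = 0
¬P = ¬0 = 1
(Q ∧ Q) ↔ ¬P = 0 ↔ 1 = 0
¬¬P ∨ ((Q ∧ Q) ↔ ¬P) = 0 ∨ 0 = 0
(((Q → P) ↔ P) ∧ ((P ∧ P) ↔ ((P ∧ Q) → P))) ∧ (¬¬P ∨ ((Q ∧ Q) ↔ ¬P)) = 0 ∧ 0 = 0
No assignment yields a value below 0, so this is the minimum.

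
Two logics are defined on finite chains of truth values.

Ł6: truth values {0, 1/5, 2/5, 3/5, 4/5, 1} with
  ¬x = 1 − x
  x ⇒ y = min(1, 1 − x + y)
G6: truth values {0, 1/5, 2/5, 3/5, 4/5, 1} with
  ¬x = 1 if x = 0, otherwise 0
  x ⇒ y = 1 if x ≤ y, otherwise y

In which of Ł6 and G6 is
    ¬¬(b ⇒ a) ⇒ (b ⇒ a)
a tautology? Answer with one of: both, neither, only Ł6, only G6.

In Ł6: every assignment gives 1 — tautology.
In G6: at a = 1/5, b = 2/5 the value is 1/5 — not a tautology.

only Ł6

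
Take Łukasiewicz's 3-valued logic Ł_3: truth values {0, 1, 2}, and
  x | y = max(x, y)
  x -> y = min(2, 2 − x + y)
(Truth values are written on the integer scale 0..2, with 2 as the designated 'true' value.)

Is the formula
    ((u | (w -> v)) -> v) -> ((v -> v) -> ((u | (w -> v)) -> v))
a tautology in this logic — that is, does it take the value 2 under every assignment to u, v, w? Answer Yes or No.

Yes

At u = 1, v = 2, w = 0, for instance:
w -> v = 0 -> 2 = 2
u | (w -> v) = 1 | 2 = 2
(u | (w -> v)) -> v = 2 -> 2 = 2
v -> v = 2 -> 2 = 2
(u | (w -> v)) -> v = 2 -> 2 = 2
(v -> v) -> ((u | (w -> v)) -> v) = 2 -> 2 = 2
((u | (w -> v)) -> v) -> ((v -> v) -> ((u | (w -> v)) -> v)) = 2 -> 2 = 2
and checking the remaining 26 assignments likewise gives ≥ 2 in every case.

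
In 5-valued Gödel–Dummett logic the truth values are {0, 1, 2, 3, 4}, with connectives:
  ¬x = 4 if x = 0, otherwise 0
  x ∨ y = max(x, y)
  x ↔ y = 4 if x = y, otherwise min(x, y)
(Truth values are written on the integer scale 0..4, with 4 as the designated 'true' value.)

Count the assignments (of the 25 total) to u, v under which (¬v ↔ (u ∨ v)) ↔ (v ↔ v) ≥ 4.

value 4: 1 assignment (counts)
value 3: 1 assignment
value 2: 1 assignment
value 1: 1 assignment
value 0: 21 assignments
So 1 of the 25 assignments meets the threshold.

1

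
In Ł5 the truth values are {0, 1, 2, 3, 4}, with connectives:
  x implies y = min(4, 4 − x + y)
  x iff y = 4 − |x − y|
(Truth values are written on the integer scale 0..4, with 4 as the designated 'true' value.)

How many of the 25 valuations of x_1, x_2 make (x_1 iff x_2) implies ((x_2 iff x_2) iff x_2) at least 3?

18

value 4: 13 assignments (counts)
value 3: 5 assignments (counts)
value 2: 4 assignments
value 1: 2 assignments
value 0: 1 assignment
So 18 of the 25 assignments meet the threshold.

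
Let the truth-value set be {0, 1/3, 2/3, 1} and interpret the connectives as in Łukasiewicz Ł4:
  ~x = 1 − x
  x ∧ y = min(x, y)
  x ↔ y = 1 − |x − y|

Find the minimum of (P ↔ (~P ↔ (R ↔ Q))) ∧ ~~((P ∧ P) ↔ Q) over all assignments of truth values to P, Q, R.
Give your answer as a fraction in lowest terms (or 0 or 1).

Take P = 0, Q = 0, R = 0:
~P = ~0 = 1
R ↔ Q = 0 ↔ 0 = 1
~P ↔ (R ↔ Q) = 1 ↔ 1 = 1
P ↔ (~P ↔ (R ↔ Q)) = 0 ↔ 1 = 0
P ∧ P = 0 ∧ 0 = 0
(P ∧ P) ↔ Q = 0 ↔ 0 = 1
~((P ∧ P) ↔ Q) = ~1 = 0
~~((P ∧ P) ↔ Q) = ~0 = 1
(P ↔ (~P ↔ (R ↔ Q))) ∧ ~~((P ∧ P) ↔ Q) = 0 ∧ 1 = 0
No assignment yields a value below 0, so this is the minimum.

0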